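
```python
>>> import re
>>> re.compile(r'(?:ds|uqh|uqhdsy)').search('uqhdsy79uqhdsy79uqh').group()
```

'uqh'

The regex engine tests alternatives in the order written; an earlier branch that matches wins even if a later one would match more.
`re.search` tries every starting position until one works.
The match spans [0:3] → 'uqh'.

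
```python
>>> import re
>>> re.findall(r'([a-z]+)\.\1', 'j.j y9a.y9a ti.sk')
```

`\1` is not a pattern — it's the concrete string captured by group 1, re-applied verbatim.
`findall` collects group 1 from the one match (1 total).

['j']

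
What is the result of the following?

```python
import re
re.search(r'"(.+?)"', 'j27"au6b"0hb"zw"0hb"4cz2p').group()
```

'"au6b"'

A non-greedy quantifier consumes as few characters as it can — just enough that the remainder of the pattern still matches from where it stops; whatever follows it matches normally.
The match spans [3:9] → '"au6b"'.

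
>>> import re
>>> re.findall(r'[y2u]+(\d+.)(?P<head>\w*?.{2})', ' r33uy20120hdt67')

Pattern: one or more of one of [y2u]; then one or more of a digit, then any character (captured); then zero or more of a word character (lazy), then exactly 2 of any character (captured as 'head').
With 2 capturing groups, `findall` returns a 2-tuple per match.

[('0120h', 'dt')]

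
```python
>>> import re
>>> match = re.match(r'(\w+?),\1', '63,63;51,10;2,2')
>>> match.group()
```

'63,63'

With `match`, the pattern is implicitly anchored at the beginning.
The match spans [0:5] → '63,63'.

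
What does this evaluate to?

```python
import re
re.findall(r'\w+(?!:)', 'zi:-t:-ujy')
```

['z', 'ujy']

The negative lookaround is zero-width — it rules out positions where the adjacent text would match, without consuming anything.
Matches: at [0:1] → 'z'; at [7:10] → 'ujy'.
Since nothing is captured, `findall` lists the 2 matched substrings directly.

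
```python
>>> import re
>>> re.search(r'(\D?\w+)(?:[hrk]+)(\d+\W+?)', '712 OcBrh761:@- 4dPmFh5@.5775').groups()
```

The pattern matches optionally a non-digit, then one or more of a word character (captured); then one or more of one of [hrk] (non-capturing group); then one or more of a digit, then one or more of a non-word character (lazy) (captured).
Unlike `match`, `search` isn't anchored — it looks for the pattern anywhere in the string.
The match spans [3:13] → ' OcBrh761:'.
Captured: group 1 = ' OcBr', group 2 = '761:'.

(' OcBr', '761:')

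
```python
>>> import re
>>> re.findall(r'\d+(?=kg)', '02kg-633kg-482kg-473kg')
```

['02', '633', '482', '473']

The lookaround is zero-width — it requires the adjacent text to match without consuming it, so the asserted text isn't part of the match.
Scanning left to right: at [0:2] → '02'; at [5:8] → '633'; at [11:14] → '482'; at [17:20] → '473'.
Since nothing is captured, `findall` lists the 4 matched substrings directly.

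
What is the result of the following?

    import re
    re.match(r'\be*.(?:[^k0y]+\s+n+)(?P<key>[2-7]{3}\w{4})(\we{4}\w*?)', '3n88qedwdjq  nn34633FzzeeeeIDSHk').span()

(0, 27)

With `match`, the pattern is implicitly anchored at the beginning.
The match spans [0:27] → '3n88qedwdjq  nn34633Fzzeeee'.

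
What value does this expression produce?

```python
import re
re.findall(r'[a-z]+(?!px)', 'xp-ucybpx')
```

`(?!…)`/`(?<!…)` only lets a position through if the neighbouring text does NOT match; no characters are consumed.
Scanning left to right: at [0:2] → 'xp'; at [3:9] → 'ucybpx'.
Since nothing is captured, `findall` lists the 2 matched substrings directly.

['xp', 'ucybpx']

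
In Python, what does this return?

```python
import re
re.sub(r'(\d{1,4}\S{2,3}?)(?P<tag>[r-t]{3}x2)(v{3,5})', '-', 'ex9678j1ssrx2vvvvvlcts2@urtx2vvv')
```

'ex-lcts2@urtx2vvv'

The pattern matches 1 to 4 of a digit, then 2 to 3 of a non-whitespace character (lazy) (captured); then exactly 3 of a character in [r-t], then the literal 'x2' (captured as 'tag'); then 3 to 5 of a literal 'v' (captured).
Matches: at [2:18] → '9678j1ssrx2vvvvv'.
Each match is replaced by '-'.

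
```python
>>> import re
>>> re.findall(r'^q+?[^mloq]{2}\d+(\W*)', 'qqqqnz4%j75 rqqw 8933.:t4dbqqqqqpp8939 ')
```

Pattern: anchored at the start of the string; then one or more of a literal 'q' (lazy), then exactly 2 of any character except [mloq], then one or more of a digit; then zero or more of a non-word character (captured).
Matches: at [0:8] match 'qqqqnz4%', group 1 = '%'.
Because there's exactly one group, `findall` drops the full match and keeps group 1 from the one hit.

['%']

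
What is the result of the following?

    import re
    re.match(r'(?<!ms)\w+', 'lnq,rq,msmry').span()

(0, 3)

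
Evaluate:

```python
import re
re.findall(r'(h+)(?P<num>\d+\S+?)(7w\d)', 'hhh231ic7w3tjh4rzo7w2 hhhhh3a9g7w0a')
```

The `?` after the quantifier makes it lazy — it takes as little as possible before letting the rest of the pattern try.
3 groups means each result is a tuple of 3 captured strings — 3 here.

[('hhh', '231ic', '7w3'), ('h', '4rzo', '7w2'), ('hhhhh', '3a9g', '7w0')]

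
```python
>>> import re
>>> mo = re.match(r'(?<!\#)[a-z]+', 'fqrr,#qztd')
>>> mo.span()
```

The negative lookahead/lookbehind blocks any match where the forbidden context is present.
With `match`, the pattern is implicitly anchored at the beginning.
The match spans [0:4] → 'fqrr'.

(0, 4)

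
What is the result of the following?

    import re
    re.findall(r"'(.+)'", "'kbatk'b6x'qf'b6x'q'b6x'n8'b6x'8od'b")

["kbatk'b6x'qf'b6x'q'b6x'n8'b6x'8od"]

`findall` collects group 1 from the one match (1 total).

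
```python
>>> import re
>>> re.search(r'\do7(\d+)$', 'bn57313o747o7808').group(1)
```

'808'

The match spans [10:16] → '7o7808'.
Captured: group 1 = '808'.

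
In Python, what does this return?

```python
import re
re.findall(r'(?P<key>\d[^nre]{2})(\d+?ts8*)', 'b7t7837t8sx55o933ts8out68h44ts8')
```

The pattern matches a digit, then exactly 2 of any character except [nre] (captured as 'key'); then one or more of a digit (lazy), then the literal 'ts', then zero or more of the literal '8' (captured).
With 2 capturing groups, `findall` returns a 2-tuple per match.

[('55o', '933ts8'), ('68h', '44ts8')]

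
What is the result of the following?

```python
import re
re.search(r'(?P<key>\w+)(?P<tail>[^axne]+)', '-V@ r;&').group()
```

'V@ r;&'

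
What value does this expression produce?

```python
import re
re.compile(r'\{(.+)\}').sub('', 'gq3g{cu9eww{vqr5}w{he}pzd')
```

'gq3gpzd'

Matches: at [4:22] → '{cu9eww{vqr5}w{he}'.
Every occurrence is swapped for ''.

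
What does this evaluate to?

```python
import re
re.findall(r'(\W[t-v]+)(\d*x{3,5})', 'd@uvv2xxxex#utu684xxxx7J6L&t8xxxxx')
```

[('@uvv', '2xxx'), ('#utu', '684xxxx'), ('&t', '8xxxxx')]

This matches a non-word character, then one or more of a character in [t-v] (captured); then zero or more of a digit, then 3 to 5 of a literal 'x' (captured).
Walking the string: at [1:9] match '@uvv2xxx', groups = ('@uvv', '2xxx'); at [11:22] match '#utu684xxxx', groups = ('#utu', '684xxxx'); at [26:34] match '&t8xxxxx', groups = ('&t', '8xxxxx').
Multiple groups make `findall` return tuples — one 2-tuple for each match.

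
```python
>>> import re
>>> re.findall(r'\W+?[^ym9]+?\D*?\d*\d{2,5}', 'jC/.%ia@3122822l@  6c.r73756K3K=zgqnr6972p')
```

['/.%ia@3122822', '@  6c.r73756', '=zgqnr6972']

This matches one or more of a non-word character (lazy), then one or more of any character except [ym9] (lazy), then zero or more of a non-digit (lazy); then zero or more of a digit, then 2 to 5 of a digit.
Because the quantifier is non-greedy, it stops expanding at the earliest point where the rest of the pattern can succeed.
Scanning left to right: at [2:15] → '/.%ia@3122822'; at [16:28] → '@  6c.r73756'; at [31:41] → '=zgqnr6972'.
With no groups in the pattern, `findall` gives back each whole match — 3 here.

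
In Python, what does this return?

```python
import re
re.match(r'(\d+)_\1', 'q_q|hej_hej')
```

`\1` has to match the exact text group 1 already captured.
`re.match` won't scan ahead — the pattern has to work from the very first character.
Here position 0 doesn't satisfy it, so the call returns None.

None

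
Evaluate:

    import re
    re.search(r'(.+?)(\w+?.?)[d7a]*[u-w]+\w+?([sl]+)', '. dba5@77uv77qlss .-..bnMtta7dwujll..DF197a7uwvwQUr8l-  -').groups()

('. ', 'dba5@', 'lss')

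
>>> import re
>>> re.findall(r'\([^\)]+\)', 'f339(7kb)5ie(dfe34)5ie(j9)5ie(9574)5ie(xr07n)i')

Walking the string: at [4:9] → '(7kb)'; at [12:19] → '(dfe34)'; at [22:26] → '(j9)'; at [29:35] → '(9574)'; at [38:45] → '(xr07n)'.
No capturing groups, so `findall` returns the 5 full match strings.

['(7kb)', '(dfe34)', '(j9)', '(9574)', '(xr07n)']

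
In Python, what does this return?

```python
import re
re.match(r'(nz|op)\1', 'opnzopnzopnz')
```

None

`re.match` won't scan ahead — the pattern has to work from the very first character.
Here the string doesn't start with a match, so the call returns None.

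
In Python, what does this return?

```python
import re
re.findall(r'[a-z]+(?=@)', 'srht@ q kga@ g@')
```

The lookaround is zero-width — it requires the adjacent text to match without consuming it, so the asserted text isn't part of the match.
`findall` yields the raw match text (3 of them) because the pattern has no groups.

['srht', 'kga', 'g']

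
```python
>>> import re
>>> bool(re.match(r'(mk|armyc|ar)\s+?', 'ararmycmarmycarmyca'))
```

`match` is anchored at position 0; if the pattern doesn't fit there, it returns None.
Here the string doesn't start with a match, so the call returns None, and `bool(None)` is False.

False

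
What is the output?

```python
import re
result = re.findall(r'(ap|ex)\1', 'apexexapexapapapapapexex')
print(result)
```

['ex', 'ap', 'ap', 'ex']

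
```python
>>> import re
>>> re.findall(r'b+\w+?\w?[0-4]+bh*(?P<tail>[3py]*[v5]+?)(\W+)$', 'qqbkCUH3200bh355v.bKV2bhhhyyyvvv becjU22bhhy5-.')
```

Pattern: one or more of a literal 'b'; then one or more of a word character (lazy), then optionally a word character; then one or more of a character in [0-4], then a literal 'b', then zero or more of the literal 'h'; then zero or more of one of [3py], then one or more of one of [v5] (lazy) (captured as 'tail'); then one or more of a non-word character (captured); then anchored at the end.
`findall` packs the 2 group values into a tuple for every match.

[('y5', '-.')]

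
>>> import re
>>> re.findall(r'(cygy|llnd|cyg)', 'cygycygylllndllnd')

['cygy', 'cygy', 'llnd', 'llnd']

Alternation isn't longest-match — the leftmost alternative that fits at this position is chosen.
`findall` collects group 1 from each match (4 total).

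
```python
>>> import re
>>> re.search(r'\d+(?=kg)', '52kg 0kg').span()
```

(0, 2)

The `(?=…)`/`(?<=…)` assertion just peeks at neighbouring text; it doesn't advance the match position.
The match spans [0:2] → '52'.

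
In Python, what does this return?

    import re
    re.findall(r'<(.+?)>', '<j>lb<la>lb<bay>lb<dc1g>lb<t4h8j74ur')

['j', 'la', 'bay', 'dc1g']

Because there's exactly one group, `findall` drops the full match and keeps group 1 from each hit.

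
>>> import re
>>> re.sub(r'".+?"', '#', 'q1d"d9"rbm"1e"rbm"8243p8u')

'q1d#rbm#rbm"8243p8u'

`sub` substitutes '#' at each match site.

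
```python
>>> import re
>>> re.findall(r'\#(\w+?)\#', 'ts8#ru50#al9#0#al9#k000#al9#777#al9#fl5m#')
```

Scanning left to right: at [3:9] match '#ru50#', group 1 = 'ru50'; at [12:15] match '#0#', group 1 = '0'; at [18:24] match '#k000#', group 1 = 'k000'; at [27:32] match '#777#', group 1 = '777'; at [35:41] match '#fl5m#', group 1 = 'fl5m'.
`findall` collects group 1 from each match (5 total).

['ru50', '0', 'k000', '777', 'fl5m']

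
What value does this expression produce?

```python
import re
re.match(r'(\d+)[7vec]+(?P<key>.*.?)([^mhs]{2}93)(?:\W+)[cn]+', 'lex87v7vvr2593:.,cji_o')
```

None

`re.match` only tries the pattern at the start of the string.
Here position 0 doesn't satisfy it, so the call returns None.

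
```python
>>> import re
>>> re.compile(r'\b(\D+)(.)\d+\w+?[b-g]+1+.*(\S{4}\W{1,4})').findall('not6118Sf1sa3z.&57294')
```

Pattern: a word boundary (`\b`, zero-width); then one or more of a non-digit (captured); then any character (captured); then one or more of a digit, then one or more of a word character (lazy); then one or more of a character in [b-g], then one or more of the literal '1', then zero or more of any character; then exactly 4 of a non-whitespace character, then 1 to 4 of a non-word character (captured).
Scanning left to right: at [0:16] match 'not6118Sf1sa3z.&', groups = ('not', '6', 'a3z.&').
With 3 capturing groups, `findall` returns a 3-tuple per match.

[('not', '6', 'a3z.&')]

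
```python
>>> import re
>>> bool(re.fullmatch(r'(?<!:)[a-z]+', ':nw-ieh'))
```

False

`re.fullmatch` requires the pattern to consume the entire string.
Here the string isn't matched end-to-end, so the call returns None, and `bool(None)` is False.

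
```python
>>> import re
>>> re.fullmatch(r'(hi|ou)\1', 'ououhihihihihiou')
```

None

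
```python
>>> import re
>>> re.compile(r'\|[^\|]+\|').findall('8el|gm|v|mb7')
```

['|gm|']

Scanning left to right: at [3:7] → '|gm|'.
With no groups in the pattern, `findall` gives back each whole match — 1 here.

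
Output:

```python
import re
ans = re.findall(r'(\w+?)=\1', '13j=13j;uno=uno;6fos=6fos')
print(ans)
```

['13j', 'uno', '6fos']

The backreference `\1` re-matches whatever the first group consumed, character for character.
Because there's exactly one group, `findall` drops the full match and keeps group 1 from each hit.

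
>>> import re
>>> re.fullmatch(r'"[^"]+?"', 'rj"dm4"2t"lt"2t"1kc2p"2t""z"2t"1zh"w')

`re.fullmatch` requires the pattern to consume the entire string.
Here the string isn't matched end-to-end, so the call returns None.

None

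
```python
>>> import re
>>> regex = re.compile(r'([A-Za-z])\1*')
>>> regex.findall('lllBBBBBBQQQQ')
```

`\1` has to match the exact text group 1 already captured.
Because there's exactly one group, `findall` drops the full match and keeps group 1 from each hit.

['l', 'B', 'Q']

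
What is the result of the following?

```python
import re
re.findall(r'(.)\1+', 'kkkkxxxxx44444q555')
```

`\1` is not a pattern — it's the concrete string captured by group 1, re-applied verbatim.
Walking the string: at [0:4] match 'kkkk', group 1 = 'k'; at [4:9] match 'xxxxx', group 1 = 'x'; at [9:14] match '44444', group 1 = '4'; at [15:18] match '555', group 1 = '5'.
With a single group, `findall` returns only what that group captured — 4 items.

['k', 'x', '4', '5']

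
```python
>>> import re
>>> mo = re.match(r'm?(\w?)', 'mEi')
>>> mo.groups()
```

This matches optionally a literal 'm'; then optionally a word character (captured).
`match` is anchored at position 0; if the pattern doesn't fit there, it returns None.
The match spans [0:2] → 'mE'.
Captured: group 1 = 'E'.

('E',)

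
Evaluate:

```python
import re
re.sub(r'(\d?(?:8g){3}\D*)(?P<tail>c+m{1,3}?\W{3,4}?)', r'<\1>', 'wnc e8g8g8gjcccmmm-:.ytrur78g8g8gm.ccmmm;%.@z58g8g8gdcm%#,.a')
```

The pattern matches optionally a digit, then the literal '8g' repeated 3 times, then zero or more of a non-digit (captured); then one or more of the literal 'c', then 1 to 3 of the literal 'm' (lazy), then 3 to 4 of a non-word character (lazy) (captured as 'tail').
Matches: at [5:21] → '8g8g8gjcccmmm-:.'; at [26:43] → '78g8g8gm.ccmmm;%.'; at [45:58] → '58g8g8gdcm%#,'.
`\1` in the replacement pulls in group 1's text for each match.

'wnc e<8g8g8gjcc>ytrur<78g8g8gm.c>@z<58g8g8gd>.a'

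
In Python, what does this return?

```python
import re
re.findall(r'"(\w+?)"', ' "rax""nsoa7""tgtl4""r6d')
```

['rax', 'nsoa7', 'tgtl4']

One capturing group, so `findall` returns just the captured substring from each match — 3 in all.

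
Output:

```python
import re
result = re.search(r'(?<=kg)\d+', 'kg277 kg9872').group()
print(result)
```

277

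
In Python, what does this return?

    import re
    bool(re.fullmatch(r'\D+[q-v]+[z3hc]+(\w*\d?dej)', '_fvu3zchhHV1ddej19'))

False

`fullmatch` succeeds only if the pattern covers the string from start to end.
Here there's no way to consume every character, so the call returns None, and `bool(None)` is False.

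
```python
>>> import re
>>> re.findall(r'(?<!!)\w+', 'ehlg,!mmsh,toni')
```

['ehlg', 'msh', 'toni']

The negative lookaround is zero-width — it rules out positions where the adjacent text would match, without consuming anything.
Scanning left to right: at [0:4] → 'ehlg'; at [7:10] → 'msh'; at [11:15] → 'toni'.
With no groups in the pattern, `findall` gives back each whole match — 3 here.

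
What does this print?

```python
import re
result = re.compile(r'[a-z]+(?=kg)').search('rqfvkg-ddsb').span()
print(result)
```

The lookaround is zero-width — it requires the adjacent text to match without consuming it, so the asserted text isn't part of the match.
Unlike `match`, `search` isn't anchored — it looks for the pattern anywhere in the string.
The match spans [0:4] → 'rqfv'.

(0, 4)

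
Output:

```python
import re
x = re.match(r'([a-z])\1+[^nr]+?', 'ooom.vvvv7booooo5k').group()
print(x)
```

ooom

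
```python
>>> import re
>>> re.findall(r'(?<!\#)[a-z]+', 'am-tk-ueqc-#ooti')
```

`(?!…)`/`(?<!…)` only lets a position through if the neighbouring text does NOT match; no characters are consumed.
Walking the string: at [0:2] → 'am'; at [3:5] → 'tk'; at [6:10] → 'ueqc'; at [13:16] → 'oti'.
With no groups in the pattern, `findall` gives back each whole match — 4 here.

['am', 'tk', 'ueqc', 'oti']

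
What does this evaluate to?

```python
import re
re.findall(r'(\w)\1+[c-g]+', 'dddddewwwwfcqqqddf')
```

['d', 'w', 'q']

`\1` has to match the exact text group 1 already captured.
Scanning left to right: at [0:6] match 'ddddde', group 1 = 'd'; at [6:12] match 'wwwwfc', group 1 = 'w'; at [12:18] match 'qqqddf', group 1 = 'q'.
Because there's exactly one group, `findall` drops the full match and keeps group 1 from each hit.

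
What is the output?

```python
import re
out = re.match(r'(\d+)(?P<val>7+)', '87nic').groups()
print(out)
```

The match spans [0:2] → '87'.
Captured: group 1 = '8', group 2 = '7'.

('8', '7')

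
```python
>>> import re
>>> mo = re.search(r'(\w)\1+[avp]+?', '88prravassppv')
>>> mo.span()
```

`\1` has to match the exact text group 1 already captured.
`re.search` scans for the first position where the pattern succeeds.
The match spans [0:3] → '88p'.
Captured: group 1 = '8'.

(0, 3)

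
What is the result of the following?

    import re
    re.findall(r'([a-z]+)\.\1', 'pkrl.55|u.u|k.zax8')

`\1` has to match the exact text group 1 already captured.
Scanning left to right: at [8:11] match 'u.u', group 1 = 'u'.
Because there's exactly one group, `findall` drops the full match and keeps group 1 from the one hit.

['u']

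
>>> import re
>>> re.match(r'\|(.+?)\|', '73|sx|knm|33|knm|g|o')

`match` is anchored at position 0; if the pattern doesn't fit there, it returns None.
Here position 0 doesn't satisfy it, so the call returns None.

None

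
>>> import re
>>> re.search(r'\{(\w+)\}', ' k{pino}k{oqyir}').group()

`re.search` scans for the first position where the pattern succeeds.
The match spans [2:8] → '{pino}'.
Captured: group 1 = 'pino'.

'{pino}'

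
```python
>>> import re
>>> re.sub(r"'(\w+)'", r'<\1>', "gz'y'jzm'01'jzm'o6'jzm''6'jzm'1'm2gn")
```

`\1` in the replacement pulls in group 1's text for each match.

"gz<y>jzm<01>jzm<o6>jzm'<6>jzm<1>m2gn"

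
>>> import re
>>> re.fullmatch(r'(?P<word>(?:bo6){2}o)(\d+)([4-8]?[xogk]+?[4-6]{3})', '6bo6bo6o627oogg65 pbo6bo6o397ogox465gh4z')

None

`fullmatch` succeeds only if the pattern covers the string from start to end.
Here the string isn't matched end-to-end, so the call returns None.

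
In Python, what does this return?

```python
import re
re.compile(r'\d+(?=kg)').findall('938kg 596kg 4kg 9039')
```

['938', '596', '4']

Lookahead/lookbehind check context without consuming it, so the matched span excludes the asserted characters.
Matches: at [0:3] → '938'; at [6:9] → '596'; at [12:13] → '4'.
No capturing groups, so `findall` returns the 3 full match strings.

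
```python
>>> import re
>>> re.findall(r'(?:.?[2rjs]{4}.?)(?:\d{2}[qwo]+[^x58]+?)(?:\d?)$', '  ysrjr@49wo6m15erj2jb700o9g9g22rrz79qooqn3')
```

With no groups in the pattern, `findall` gives back each whole match — 1 here.

['g22rrz79qooqn3']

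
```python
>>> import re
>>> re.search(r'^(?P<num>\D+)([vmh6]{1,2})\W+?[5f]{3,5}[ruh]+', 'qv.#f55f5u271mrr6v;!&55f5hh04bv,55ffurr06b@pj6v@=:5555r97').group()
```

Pattern: anchored at the start of the string; then one or more of a non-digit (captured as 'num'); then 1 to 2 of one of [vmh6] (captured); then one or more of a non-word character (lazy), then 3 to 5 of one of [5f], then one or more of one of [ruh].
Unlike `match`, `search` isn't anchored — it looks for the pattern anywhere in the string.
The match spans [0:10] → 'qv.#f55f5u'.
Captured: group 1 = 'q', group 2 = 'v'.

'qv.#f55f5u'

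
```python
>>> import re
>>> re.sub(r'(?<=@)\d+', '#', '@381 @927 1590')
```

'@# @# 1590'

The lookaround is zero-width — it requires the adjacent text to match without consuming it, so the asserted text isn't part of the match.
Matches: at [1:4] → '381'; at [6:9] → '927'.
`sub` substitutes '#' at each match site.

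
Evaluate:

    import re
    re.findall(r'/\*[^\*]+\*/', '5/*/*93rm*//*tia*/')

['/*93rm*/', '/*tia*/']

Since nothing is captured, `findall` lists the 2 matched substrings directly.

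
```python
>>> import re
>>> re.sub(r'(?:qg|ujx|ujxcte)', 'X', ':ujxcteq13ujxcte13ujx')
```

Alternation tries branches left to right and keeps the first one that lets the overall match succeed at that position.
Matches: at [1:4] → 'ujx'; at [10:13] → 'ujx'; at [18:21] → 'ujx'.
`sub` substitutes 'X' at each match site.

':Xcteq13Xcte13X'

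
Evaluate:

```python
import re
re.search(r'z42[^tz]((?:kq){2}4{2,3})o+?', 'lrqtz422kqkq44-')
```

The pattern matches the literal 'z42', then any character except [tz]; then the literal 'kq' repeated 2 times, then 2 to 3 of a literal '4' (captured); then one or more of a literal 'o' (lazy).
`re.search` scans for the first position where the pattern succeeds.
Here the pattern never matches, so the call returns None.

None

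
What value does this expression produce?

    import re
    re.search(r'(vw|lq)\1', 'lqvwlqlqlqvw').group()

'lqlq'

The backreference `\1` re-matches whatever the first group consumed, character for character.
`re.search` tries every starting position until one works.
The match spans [4:8] → 'lqlq'.
Captured: group 1 = 'lq'.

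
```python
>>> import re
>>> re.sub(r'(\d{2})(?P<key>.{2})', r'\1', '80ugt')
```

'80t'

This matches exactly 2 of a digit (captured); then exactly 2 of any character (captured as 'key').
Matches: at [0:4] → '80ug'.
The replacement refers to a captured group, so each match is rewritten using its own captured text.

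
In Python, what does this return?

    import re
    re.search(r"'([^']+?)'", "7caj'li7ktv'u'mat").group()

Unlike `match`, `search` isn't anchored — it looks for the pattern anywhere in the string.
The match spans [4:12] → "'li7ktv'".
Captured: group 1 = 'li7ktv'.

"'li7ktv'"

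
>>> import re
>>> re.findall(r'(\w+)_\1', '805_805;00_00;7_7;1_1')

['805', '00', '7', '1']

`\1` has to match the exact text group 1 already captured.
Matches: at [0:7] match '805_805', group 1 = '805'; at [8:13] match '00_00', group 1 = '00'; at [14:17] match '7_7', group 1 = '7'; at [18:21] match '1_1', group 1 = '1'.
One capturing group, so `findall` returns just the captured substring from each match — 4 in all.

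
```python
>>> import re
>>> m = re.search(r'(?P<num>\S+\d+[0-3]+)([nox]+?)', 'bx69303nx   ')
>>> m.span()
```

(0, 8)

The pattern matches one or more of a non-whitespace character, then one or more of a digit, then one or more of a character in [0-3] (captured as 'num'); then one or more of one of [nox] (lazy) (captured).
Lazy quantifiers expand one character at a time until the remainder of the pattern can match.
`re.search` scans for the first position where the pattern succeeds.
The match spans [0:8] → 'bx69303n'.
Captured: group 1 = 'bx69303', group 2 = 'n'.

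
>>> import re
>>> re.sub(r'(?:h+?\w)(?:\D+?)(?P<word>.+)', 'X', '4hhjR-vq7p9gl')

Pattern: one or more of the literal 'h' (lazy), then a word character (non-capturing group); then one or more of a non-digit (lazy) (non-capturing group); then one or more of any character (captured as 'word').
`sub` substitutes 'X' at each match site.

'4X'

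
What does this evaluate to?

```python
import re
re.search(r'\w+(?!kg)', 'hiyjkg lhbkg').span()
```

A negative assertion filters positions out without eating any characters.
The match spans [0:6] → 'hiyjkg'.

(0, 6)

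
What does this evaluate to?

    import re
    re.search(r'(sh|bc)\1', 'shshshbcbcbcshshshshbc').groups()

('sh',)

The match spans [0:4] → 'shsh'.
Captured: group 1 = 'sh'.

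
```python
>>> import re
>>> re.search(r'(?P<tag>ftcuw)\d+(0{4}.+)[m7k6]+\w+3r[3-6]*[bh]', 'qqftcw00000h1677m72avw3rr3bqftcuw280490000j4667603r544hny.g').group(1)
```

The match spans [28:55] → 'ftcuw280490000j4667603r544h'.
Captured: group 1 = 'ftcuw', group 2 = '0000j4667'.

'ftcuw'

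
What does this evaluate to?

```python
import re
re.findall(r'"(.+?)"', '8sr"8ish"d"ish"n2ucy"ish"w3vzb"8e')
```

['8ish', 'ish', 'ish']

With the lazy modifier that quantifier settles for the fewest repetitions that let the rest of the pattern succeed (the atoms after it are unaffected and can still be greedy).
Scanning left to right: at [3:9] match '"8ish"', group 1 = '8ish'; at [10:15] match '"ish"', group 1 = 'ish'; at [20:25] match '"ish"', group 1 = 'ish'.
With a single group, `findall` returns only what that group captured — 3 items.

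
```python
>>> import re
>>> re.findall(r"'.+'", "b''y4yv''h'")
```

["''y4yv''h'"]

Walking the string: at [1:11] → "''y4yv''h'".
`findall` yields the raw match text (1 of them) because the pattern has no groups.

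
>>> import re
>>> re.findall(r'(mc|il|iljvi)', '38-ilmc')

Scanning left to right: at [3:5] match 'il', group 1 = 'il'; at [5:7] match 'mc', group 1 = 'mc'.
With a single group, `findall` returns only what that group captured — 2 items.

['il', 'mc']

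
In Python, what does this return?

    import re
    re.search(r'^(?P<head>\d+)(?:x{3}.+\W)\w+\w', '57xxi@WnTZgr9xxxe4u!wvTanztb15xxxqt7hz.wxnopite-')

None

Here nothing in the string fits, so the call returns None.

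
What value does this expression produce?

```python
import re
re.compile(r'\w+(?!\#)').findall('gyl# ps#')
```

['gy', 'p']

`(?!…)`/`(?<!…)` only lets a position through if the neighbouring text does NOT match; no characters are consumed.
Scanning left to right: at [0:2] → 'gy'; at [5:6] → 'p'.
Since nothing is captured, `findall` lists the 2 matched substrings directly.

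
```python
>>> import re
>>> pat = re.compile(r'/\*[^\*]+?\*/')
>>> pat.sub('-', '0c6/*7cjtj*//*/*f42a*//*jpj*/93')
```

'0c6-/*--93'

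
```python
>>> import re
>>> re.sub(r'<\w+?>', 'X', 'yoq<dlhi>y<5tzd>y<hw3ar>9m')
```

Every occurrence is swapped for 'X'.

'yoqXyXyX9m'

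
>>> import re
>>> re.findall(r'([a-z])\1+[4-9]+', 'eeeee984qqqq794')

`\1` is not a pattern — it's the concrete string captured by group 1, re-applied verbatim.
Matches: at [0:8] match 'eeeee984', group 1 = 'e'; at [8:15] match 'qqqq794', group 1 = 'q'.
Because there's exactly one group, `findall` drops the full match and keeps group 1 from each hit.

['e', 'q']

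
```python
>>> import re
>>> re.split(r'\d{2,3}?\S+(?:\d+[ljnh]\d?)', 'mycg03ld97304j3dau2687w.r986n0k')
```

The pattern matches 2 to 3 of a digit (lazy), then one or more of a non-whitespace character; then one or more of a digit, then one of [ljnh], then optionally a digit (non-capturing group).
`split` removes every match and returns the 2 fragments in between.

['mycg', 'k']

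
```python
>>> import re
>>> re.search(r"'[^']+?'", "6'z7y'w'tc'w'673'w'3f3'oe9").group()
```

"'z7y'"

`search` walks the string left to right and returns the first match it finds.
The match spans [1:6] → "'z7y'".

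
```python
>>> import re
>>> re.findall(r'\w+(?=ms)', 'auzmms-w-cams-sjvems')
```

['auzm', 'ca', 'sjve']

The lookaround is zero-width — it requires the adjacent text to match without consuming it, so the asserted text isn't part of the match.
No capturing groups, so `findall` returns the 3 full match strings.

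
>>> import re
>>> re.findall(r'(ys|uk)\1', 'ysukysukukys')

After group 1 captures some text, `\1` only succeeds where that same text appears again.
With a single group, `findall` returns only what that group captured — 1 item.

['uk']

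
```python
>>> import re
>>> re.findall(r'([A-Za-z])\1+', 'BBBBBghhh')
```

`\1` has to match the exact text group 1 already captured.
Matches: at [0:5] match 'BBBBB', group 1 = 'B'; at [6:9] match 'hhh', group 1 = 'h'.
`findall` collects group 1 from each match (2 total).

['B', 'h']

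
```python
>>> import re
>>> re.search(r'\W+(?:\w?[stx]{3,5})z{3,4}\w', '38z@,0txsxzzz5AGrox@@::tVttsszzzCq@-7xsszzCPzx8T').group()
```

This matches one or more of a non-word character; then optionally a word character, then 3 to 5 of one of [stx] (non-capturing group); then 3 to 4 of the literal 'z', then a word character.
`re.search` scans for the first position where the pattern succeeds.
The match spans [3:14] → '@,0txsxzzz5'.

'@,0txsxzzz5'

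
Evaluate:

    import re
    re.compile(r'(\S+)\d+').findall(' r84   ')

['r8']

Pattern: one or more of a non-whitespace character (captured); then one or more of a digit.
Scanning left to right: at [1:4] match 'r84', group 1 = 'r8'.
With a single group, `findall` returns only what that group captured — 1 item.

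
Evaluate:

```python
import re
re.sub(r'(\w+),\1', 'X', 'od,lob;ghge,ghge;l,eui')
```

'od,lob;X;l,eui'

After group 1 captures some text, `\1` only succeeds where that same text appears again.
Matches: at [7:16] → 'ghge,ghge'.
Each match is replaced by 'X'.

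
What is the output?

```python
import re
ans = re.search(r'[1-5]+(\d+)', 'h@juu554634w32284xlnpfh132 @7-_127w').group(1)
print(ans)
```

This matches one or more of a character in [1-5]; then one or more of a digit (captured).
Unlike `match`, `search` isn't anchored — it looks for the pattern anywhere in the string.
The match spans [5:11] → '554634'.
Captured: group 1 = '634'.

634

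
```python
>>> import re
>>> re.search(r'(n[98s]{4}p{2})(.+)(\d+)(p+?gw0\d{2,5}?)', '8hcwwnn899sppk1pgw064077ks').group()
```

A non-greedy quantifier consumes as few characters as it can — just enough that the remainder of the pattern still matches from where it stops; whatever follows it matches normally.
The match spans [6:21] → 'n899sppk1pgw064'.

'n899sppk1pgw064'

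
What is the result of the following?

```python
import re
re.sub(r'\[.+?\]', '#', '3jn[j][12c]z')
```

'3jn##z'

Matches: at [3:6] → '[j]'; at [6:11] → '[12c]'.
`sub` substitutes '#' at each match site.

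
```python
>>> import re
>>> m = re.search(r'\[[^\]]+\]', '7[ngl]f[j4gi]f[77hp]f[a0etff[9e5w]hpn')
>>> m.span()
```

(1, 6)

The match spans [1:6] → '[ngl]'.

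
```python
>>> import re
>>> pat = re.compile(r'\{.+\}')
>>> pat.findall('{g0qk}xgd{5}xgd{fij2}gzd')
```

No capturing groups, so `findall` returns the 1 full match string.

['{g0qk}xgd{5}xgd{fij2}']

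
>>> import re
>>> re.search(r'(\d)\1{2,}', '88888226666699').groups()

('8',)

The backreference `\1` re-matches whatever the first group consumed, character for character.
`search` walks the string left to right and returns the first match it finds.
The match spans [0:5] → '88888'.
Captured: group 1 = '8'.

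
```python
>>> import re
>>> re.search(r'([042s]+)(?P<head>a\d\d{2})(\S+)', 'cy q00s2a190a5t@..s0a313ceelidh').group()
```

The match spans [4:31] → '00s2a190a5t@..s0a313ceelidh'.

'00s2a190a5t@..s0a313ceelidh'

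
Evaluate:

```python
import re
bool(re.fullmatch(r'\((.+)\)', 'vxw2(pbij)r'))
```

False

For `fullmatch`, every character of the input must be accounted for by the pattern.
Here the string isn't matched end-to-end, so the call returns None, and `bool(None)` is False.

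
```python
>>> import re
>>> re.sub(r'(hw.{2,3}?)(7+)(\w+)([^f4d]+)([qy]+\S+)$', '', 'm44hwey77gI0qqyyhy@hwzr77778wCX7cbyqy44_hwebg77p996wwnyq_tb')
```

'm44'

The pattern matches the literal 'hw', then 2 to 3 of any character (lazy) (captured); then one or more of a literal '7' (captured); then one or more of a word character (captured); then one or more of any character except [f4d] (captured); then one or more of one of [qy], then one or more of a non-whitespace character (captured); then anchored at the end.
Each match is replaced by ''.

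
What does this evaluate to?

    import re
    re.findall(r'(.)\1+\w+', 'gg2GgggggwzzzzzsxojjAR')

After group 1 captures some text, `\1` only succeeds where that same text appears again.
Scanning left to right: at [0:22] match 'gg2GgggggwzzzzzsxojjAR', group 1 = 'g'.
Because there's exactly one group, `findall` drops the full match and keeps group 1 from the one hit.

['g']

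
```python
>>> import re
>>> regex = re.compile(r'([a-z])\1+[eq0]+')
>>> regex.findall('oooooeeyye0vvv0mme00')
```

['o', 'y', 'v', 'm']

The backreference `\1` re-matches whatever the first group consumed, character for character.
One capturing group, so `findall` returns just the captured substring from each match — 4 in all.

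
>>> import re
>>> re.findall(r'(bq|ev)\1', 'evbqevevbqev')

After group 1 captures some text, `\1` only succeeds where that same text appears again.
Walking the string: at [4:8] match 'evev', group 1 = 'ev'.
`findall` collects group 1 from the one match (1 total).

['ev']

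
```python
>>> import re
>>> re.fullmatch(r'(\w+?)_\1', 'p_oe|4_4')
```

`\1` is not a pattern — it's the concrete string captured by group 1, re-applied verbatim.
For `fullmatch`, every character of the input must be accounted for by the pattern.
Here the string isn't matched end-to-end, so the call returns None.

None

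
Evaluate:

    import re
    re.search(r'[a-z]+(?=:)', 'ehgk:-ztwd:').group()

'ehgk'

Because the assertion is zero-width, the text it checks is not consumed and won't appear in the result.
Unlike `match`, `search` isn't anchored — it looks for the pattern anywhere in the string.
The match spans [0:4] → 'ehgk'.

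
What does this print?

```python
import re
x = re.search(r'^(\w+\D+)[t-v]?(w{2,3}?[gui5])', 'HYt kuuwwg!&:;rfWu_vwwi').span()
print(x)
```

The match spans [0:23] → 'HYt kuuwwg!&:;rfWu_vwwi'.

(0, 23)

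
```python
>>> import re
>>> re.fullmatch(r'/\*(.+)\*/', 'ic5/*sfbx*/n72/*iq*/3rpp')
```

None

For `fullmatch`, every character of the input must be accounted for by the pattern.
Here the string isn't matched end-to-end, so the call returns None.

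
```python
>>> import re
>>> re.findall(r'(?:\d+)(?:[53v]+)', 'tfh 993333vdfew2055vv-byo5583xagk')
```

['993333v', '2055vv', '5583']

No capturing groups, so `findall` returns the 3 full match strings.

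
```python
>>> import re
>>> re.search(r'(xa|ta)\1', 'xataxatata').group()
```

'tata'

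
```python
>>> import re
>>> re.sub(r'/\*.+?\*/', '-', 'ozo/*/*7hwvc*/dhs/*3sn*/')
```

'ozo-dhs-'

Lazy quantifiers expand one character at a time until the remainder of the pattern can match.
Each match is replaced by '-'.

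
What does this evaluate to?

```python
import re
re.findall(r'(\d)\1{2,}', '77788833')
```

`\1` has to match the exact text group 1 already captured.
Matches: at [0:3] match '777', group 1 = '7'; at [3:6] match '888', group 1 = '8'.
`findall` collects group 1 from each match (2 total).

['7', '8']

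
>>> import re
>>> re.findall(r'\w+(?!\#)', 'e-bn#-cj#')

['e', 'b', 'c']

Because the assertion is negative and zero-width, positions next to the forbidden text are skipped.
Since nothing is captured, `findall` lists the 3 matched substrings directly.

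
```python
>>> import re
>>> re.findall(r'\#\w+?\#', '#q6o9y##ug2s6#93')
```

['#q6o9y#', '#ug2s6#']

`findall` yields the raw match text (2 of them) because the pattern has no groups.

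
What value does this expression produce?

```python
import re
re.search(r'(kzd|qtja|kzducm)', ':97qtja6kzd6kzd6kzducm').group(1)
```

'qtja'

The match spans [3:7] → 'qtja'.
Captured: group 1 = 'qtja'.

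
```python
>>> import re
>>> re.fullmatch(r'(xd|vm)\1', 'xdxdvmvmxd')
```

None

For `fullmatch`, every character of the input must be accounted for by the pattern.
Here the string isn't matched end-to-end, so the call returns None.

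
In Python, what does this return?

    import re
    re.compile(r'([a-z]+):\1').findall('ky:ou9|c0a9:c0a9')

`findall` collects group 1 from each match (0 total).
Nothing in the string satisfies the pattern, so the list is empty.

[]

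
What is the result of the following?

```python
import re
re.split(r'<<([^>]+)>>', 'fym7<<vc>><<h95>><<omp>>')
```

Matches to split on: at [4:10] → '<<vc>>'; at [10:17] → '<<h95>>'; at [17:24] → '<<omp>>'.
With a capturing group present, the delimiter's captured portion is kept in the result list.

['fym7', 'vc', '', 'h95', '', 'omp', '']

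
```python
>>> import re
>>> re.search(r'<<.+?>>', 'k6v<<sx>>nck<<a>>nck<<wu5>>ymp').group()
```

'<<sx>>'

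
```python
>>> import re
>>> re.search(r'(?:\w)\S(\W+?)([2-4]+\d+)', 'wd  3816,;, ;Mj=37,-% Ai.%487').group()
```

This matches a word character (non-capturing group); then a non-whitespace character; then one or more of a non-word character (lazy) (captured); then one or more of a character in [2-4], then one or more of a digit (captured).
The match spans [0:8] → 'wd  3816'.

'wd  3816'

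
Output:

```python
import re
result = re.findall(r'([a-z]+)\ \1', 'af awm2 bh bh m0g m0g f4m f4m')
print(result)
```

After group 1 captures some text, `\1` only succeeds where that same text appears again.
Because there's exactly one group, `findall` drops the full match and keeps group 1 from the one hit.

['bh']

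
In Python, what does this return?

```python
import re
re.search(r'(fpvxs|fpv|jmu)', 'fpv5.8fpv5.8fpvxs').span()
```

(0, 3)

`re.search` tries every starting position until one works.
The match spans [0:3] → 'fpv'.
Captured: group 1 = 'fpv'.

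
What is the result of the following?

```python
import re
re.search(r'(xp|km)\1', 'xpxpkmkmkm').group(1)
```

After group 1 captures some text, `\1` only succeeds where that same text appears again.
`search` walks the string left to right and returns the first match it finds.
The match spans [0:4] → 'xpxp'.
Captured: group 1 = 'xp'.

'xp'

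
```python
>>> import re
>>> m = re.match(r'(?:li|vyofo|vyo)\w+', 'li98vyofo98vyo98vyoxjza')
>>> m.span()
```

(0, 23)

`re.match` only tries the pattern at the start of the string.
The match spans [0:23] → 'li98vyofo98vyo98vyoxjza'.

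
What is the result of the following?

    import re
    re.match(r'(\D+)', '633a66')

None

This matches one or more of a non-digit (captured).
With `match`, the pattern is implicitly anchored at the beginning.
Here the pattern fails at index 0, so the call returns None.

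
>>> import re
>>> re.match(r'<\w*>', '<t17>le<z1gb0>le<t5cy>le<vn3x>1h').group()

'<t17>'

`re.match` only tries the pattern at the start of the string.
The match spans [0:5] → '<t17>'.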